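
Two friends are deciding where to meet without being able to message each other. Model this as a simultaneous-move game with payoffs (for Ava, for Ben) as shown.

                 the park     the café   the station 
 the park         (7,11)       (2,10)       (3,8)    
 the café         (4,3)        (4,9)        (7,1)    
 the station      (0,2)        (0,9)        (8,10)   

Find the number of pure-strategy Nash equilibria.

Both the park: Ava gets 7 (best alternative 4); Ben gets 11 (best alternative 10). Neither deviates — NE.
Both the café: Ava gets 4 (best alternative 2); Ben gets 9 (best alternative 3). Neither deviates — NE.
Both the station: Ava gets 8 (best alternative 7); Ben gets 10 (best alternative 9). Neither deviates — NE.
(the café, the park) is not a NE: Ava would switch to the park (7 > 4).
No other cell survives both best-response checks, so there are 3 pure NE.

3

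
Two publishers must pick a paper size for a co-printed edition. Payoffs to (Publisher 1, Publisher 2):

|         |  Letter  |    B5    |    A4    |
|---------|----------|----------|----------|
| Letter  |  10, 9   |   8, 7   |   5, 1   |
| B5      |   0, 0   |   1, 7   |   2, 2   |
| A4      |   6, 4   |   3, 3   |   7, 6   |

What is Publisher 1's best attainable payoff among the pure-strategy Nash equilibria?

Both Letter is a pure NE (Publisher 1: 10 ≥ 6; Publisher 2: 9 ≥ 7). Publisher 1 gets 10.
Both A4 is a pure NE (Publisher 1: 7 ≥ 5; Publisher 2: 6 ≥ 4). Publisher 1 gets 7.
Every other cell has a profitable deviation for at least one player. Highest of {10, 7} is 10.

10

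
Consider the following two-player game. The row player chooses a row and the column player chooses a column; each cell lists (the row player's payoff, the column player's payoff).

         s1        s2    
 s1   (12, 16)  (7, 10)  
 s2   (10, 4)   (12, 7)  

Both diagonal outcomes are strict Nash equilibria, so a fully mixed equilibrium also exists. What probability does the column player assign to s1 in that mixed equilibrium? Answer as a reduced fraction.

The column player's mix q on s1 must make the row player indifferent between s1 and s2.
The row player's payoff from s1: 12q + 7(1−q). From s2: 10q + 12(1−q).
Set equal: 2q = 5(1−q) → q = 5/7.

5/7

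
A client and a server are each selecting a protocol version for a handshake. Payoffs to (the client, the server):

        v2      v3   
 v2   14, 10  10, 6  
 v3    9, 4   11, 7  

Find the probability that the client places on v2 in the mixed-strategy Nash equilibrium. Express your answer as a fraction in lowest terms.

3/7

The client's mix p on v2 must make the server indifferent between v2 and v3.
The server's payoff from v2: 10p + 4(1−p). From v3: 6p + 7(1−p).
Set equal: 4p = 3(1−p) → p = 3/7.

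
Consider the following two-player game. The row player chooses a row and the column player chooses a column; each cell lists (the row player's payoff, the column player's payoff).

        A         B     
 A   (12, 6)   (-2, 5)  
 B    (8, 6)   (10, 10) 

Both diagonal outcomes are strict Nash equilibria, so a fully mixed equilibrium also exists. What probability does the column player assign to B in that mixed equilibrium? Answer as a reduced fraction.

The column player's mix q on A must make the row player indifferent between A and B.
The row player's payoff from A: 12q + (-2)(1−q). From B: 8q + 10(1−q).
Set equal: 4q = 12(1−q) → q = 12/16 = 3/4.
Probability on B is 1 − 3/4 = 1/4.

1/4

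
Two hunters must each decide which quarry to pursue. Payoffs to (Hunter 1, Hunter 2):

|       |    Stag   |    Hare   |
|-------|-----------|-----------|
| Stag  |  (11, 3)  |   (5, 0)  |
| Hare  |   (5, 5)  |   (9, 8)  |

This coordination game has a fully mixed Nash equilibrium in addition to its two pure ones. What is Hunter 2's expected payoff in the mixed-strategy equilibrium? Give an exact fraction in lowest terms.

4

Hunter 1 mixes with probability p on Stag, chosen so Hunter 2 is indifferent: 3p + 5(1−p) = 0p + 8(1−p) gives p = 1/2.
Hunter 2's expected payoff is 3·1/2 + 5·1/2 = 4.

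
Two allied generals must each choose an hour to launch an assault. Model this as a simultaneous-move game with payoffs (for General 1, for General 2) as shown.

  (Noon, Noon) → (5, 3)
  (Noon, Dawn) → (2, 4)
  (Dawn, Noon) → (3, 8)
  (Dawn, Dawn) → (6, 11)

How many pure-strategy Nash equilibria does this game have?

1

Both Dawn: General 1 gets 6 (best alternative 2); General 2 gets 11 (best alternative 8). Neither deviates — NE.
Both Noon is not a NE: General 2 would switch to Dawn (4 > 3).
No other cell survives both best-response checks, so there is 1 pure NE.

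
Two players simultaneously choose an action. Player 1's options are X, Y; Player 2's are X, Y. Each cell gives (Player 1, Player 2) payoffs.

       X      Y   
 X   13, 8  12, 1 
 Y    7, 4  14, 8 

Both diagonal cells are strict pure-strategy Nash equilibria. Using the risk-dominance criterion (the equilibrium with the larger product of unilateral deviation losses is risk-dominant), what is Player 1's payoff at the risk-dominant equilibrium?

At both X: Player 1 loses 13 − 7 = 6 by deviating; Player 2 loses 8 − 1 = 7. Product = 6·7 = 42.
At both Y: Player 1 loses 14 − 12 = 2 by deviating; Player 2 loses 8 − 4 = 4. Product = 2·4 = 8.
42 > 8, so both X is risk-dominant. Player 1's payoff there is 13.

13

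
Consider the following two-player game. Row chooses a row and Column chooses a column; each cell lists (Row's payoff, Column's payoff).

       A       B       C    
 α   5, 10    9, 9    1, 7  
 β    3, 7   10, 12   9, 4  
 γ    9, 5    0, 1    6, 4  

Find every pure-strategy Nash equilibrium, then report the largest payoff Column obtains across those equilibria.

(β, B) is a pure NE (Row: 10 ≥ 9; Column: 12 ≥ 7). Column gets 12.
(γ, A) is a pure NE (Row: 9 ≥ 5; Column: 5 ≥ 4). Column gets 5.
Every other cell has a profitable deviation for at least one player. Highest of {12, 5} is 12.

12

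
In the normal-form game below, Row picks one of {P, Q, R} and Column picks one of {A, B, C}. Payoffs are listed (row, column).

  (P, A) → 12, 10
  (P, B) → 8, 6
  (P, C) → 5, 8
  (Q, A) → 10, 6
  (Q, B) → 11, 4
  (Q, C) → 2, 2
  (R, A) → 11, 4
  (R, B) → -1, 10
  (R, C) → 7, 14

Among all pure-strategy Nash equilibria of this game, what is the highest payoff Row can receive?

(P, A) is a pure NE (Row: 12 ≥ 11; Column: 10 ≥ 8). Row gets 12.
(R, C) is a pure NE (Row: 7 ≥ 5; Column: 14 ≥ 10). Row gets 7.
Every other cell has a profitable deviation for at least one player. Highest of {12, 7} is 12.

12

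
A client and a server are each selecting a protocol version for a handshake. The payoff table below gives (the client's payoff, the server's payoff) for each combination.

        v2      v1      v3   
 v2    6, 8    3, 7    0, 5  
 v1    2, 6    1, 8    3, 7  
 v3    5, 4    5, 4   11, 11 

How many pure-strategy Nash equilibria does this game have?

Both v2: the client gets 6 (best alternative 5); the server gets 8 (best alternative 7). Neither deviates — NE.
Both v3: the client gets 11 (best alternative 3); the server gets 11 (best alternative 4). Neither deviates — NE.
Both v1 is not a NE: the client would switch to v3 (5 > 1).
No other cell survives both best-response checks, so there are 2 pure NE.

2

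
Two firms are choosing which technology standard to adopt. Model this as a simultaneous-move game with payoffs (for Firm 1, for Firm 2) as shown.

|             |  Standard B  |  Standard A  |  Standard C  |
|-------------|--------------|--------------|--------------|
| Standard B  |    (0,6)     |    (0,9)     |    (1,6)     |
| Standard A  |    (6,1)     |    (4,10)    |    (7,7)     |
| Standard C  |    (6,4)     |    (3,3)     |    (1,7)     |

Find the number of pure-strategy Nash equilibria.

Both Standard A: Firm 1 gets 4 (best alternative 3); Firm 2 gets 10 (best alternative 7). Neither deviates — NE.
Both Standard B is not a NE: Firm 1 would switch to Standard A (6 > 0).
No other cell survives both best-response checks, so there is 1 pure NE.

1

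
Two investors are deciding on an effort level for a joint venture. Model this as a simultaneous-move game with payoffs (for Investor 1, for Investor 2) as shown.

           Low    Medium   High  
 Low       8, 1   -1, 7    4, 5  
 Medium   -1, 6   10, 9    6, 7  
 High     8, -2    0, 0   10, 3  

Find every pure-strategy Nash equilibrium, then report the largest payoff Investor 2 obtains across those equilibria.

Both Medium is a pure NE (Investor 1: 10 ≥ 0; Investor 2: 9 ≥ 7). Investor 2 gets 9.
Both High is a pure NE (Investor 1: 10 ≥ 6; Investor 2: 3 ≥ 0). Investor 2 gets 3.
Every other cell has a profitable deviation for at least one player. Highest of {9, 3} is 9.

9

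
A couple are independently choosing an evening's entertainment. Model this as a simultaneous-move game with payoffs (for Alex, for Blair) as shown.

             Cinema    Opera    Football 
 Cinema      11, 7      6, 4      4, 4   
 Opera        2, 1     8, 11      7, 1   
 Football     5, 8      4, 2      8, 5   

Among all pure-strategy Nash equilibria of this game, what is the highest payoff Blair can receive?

11

Both Cinema is a pure NE (Alex: 11 ≥ 5; Blair: 7 ≥ 4). Blair gets 7.
Both Opera is a pure NE (Alex: 8 ≥ 6; Blair: 11 ≥ 1). Blair gets 11.
Every other cell has a profitable deviation for at least one player. Highest of {7, 11} is 11.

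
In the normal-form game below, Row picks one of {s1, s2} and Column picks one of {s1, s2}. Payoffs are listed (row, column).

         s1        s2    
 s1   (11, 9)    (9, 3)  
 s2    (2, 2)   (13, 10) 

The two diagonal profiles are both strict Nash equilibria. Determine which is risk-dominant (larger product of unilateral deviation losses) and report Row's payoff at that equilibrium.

11

At both s1: Row loses 11 − 2 = 9 by deviating; Column loses 9 − 3 = 6. Product = 9·6 = 54.
At both s2: Row loses 13 − 9 = 4 by deviating; Column loses 10 − 2 = 8. Product = 4·8 = 32.
54 > 32, so both s1 is risk-dominant. Row's payoff there is 11.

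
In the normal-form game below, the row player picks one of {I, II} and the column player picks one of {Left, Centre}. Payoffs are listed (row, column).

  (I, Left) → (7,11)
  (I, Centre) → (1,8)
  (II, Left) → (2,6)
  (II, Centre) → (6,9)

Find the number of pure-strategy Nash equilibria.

2

(I, Left): the row player gets 7 (best alternative 2); the column player gets 11 (best alternative 8). Neither deviates — NE.
(II, Centre): the row player gets 6 (best alternative 1); the column player gets 9 (best alternative 6). Neither deviates — NE.
(II, Left) is not a NE: the row player would switch to I (7 > 2).
No other cell survives both best-response checks, so there are 2 pure NE.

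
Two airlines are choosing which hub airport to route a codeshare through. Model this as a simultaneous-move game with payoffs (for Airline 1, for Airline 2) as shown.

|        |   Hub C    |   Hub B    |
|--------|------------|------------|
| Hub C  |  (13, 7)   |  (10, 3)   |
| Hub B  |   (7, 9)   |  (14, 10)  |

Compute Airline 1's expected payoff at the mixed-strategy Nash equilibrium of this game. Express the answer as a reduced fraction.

Airline 2 mixes with probability q on Hub C, chosen so Airline 1 is indifferent: 13q + 10(1−q) = 7q + 14(1−q) gives q = 2/5.
Airline 1's expected payoff (from either row, since indifferent) is 13·2/5 + 10·3/5 = 56/5.

56/5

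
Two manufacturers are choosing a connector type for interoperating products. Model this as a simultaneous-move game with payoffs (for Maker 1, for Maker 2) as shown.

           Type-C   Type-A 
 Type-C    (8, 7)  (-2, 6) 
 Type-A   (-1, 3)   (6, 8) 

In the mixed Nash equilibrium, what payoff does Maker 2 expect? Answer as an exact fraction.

Maker 1 mixes with probability p on Type-C, chosen so Maker 2 is indifferent: 7p + 3(1−p) = 6p + 8(1−p) gives p = 5/6.
Maker 2's expected payoff is 7·5/6 + 3·1/6 = 19/3.

19/3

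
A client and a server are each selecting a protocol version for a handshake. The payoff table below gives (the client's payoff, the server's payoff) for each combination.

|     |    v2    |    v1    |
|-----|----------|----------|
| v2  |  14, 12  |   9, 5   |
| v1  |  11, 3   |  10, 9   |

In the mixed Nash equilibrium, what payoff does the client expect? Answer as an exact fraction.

41/4

The server mixes with probability q on v2, chosen so the client is indifferent: 14q + 9(1−q) = 11q + 10(1−q) gives q = 1/4.
The client's expected payoff (from either row, since indifferent) is 14·1/4 + 9·3/4 = 41/4.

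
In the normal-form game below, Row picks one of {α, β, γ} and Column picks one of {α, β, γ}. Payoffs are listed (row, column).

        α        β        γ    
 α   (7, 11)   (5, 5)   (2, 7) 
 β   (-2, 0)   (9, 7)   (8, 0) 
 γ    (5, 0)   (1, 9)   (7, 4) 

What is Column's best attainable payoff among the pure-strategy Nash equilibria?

11

Both α is a pure NE (Row: 7 ≥ 5; Column: 11 ≥ 7). Column gets 11.
Both β is a pure NE (Row: 9 ≥ 5; Column: 7 ≥ 0). Column gets 7.
Every other cell has a profitable deviation for at least one player. Highest of {11, 7} is 11.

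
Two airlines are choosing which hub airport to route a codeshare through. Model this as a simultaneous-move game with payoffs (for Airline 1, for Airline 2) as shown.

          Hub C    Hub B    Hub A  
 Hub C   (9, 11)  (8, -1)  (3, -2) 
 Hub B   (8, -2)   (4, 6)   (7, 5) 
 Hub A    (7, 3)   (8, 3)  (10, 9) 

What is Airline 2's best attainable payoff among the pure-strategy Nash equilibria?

Both Hub C is a pure NE (Airline 1: 9 ≥ 8; Airline 2: 11 ≥ -1). Airline 2 gets 11.
Both Hub A is a pure NE (Airline 1: 10 ≥ 7; Airline 2: 9 ≥ 3). Airline 2 gets 9.
Every other cell has a profitable deviation for at least one player. Highest of {11, 9} is 11.

11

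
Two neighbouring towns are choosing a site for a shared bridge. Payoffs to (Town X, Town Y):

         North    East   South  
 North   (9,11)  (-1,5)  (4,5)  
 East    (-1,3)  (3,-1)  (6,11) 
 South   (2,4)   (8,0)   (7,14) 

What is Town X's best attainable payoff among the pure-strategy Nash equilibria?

Both North is a pure NE (Town X: 9 ≥ 2; Town Y: 11 ≥ 5). Town X gets 9.
Both South is a pure NE (Town X: 7 ≥ 6; Town Y: 14 ≥ 4). Town X gets 7.
Every other cell has a profitable deviation for at least one player. Highest of {9, 7} is 9.

9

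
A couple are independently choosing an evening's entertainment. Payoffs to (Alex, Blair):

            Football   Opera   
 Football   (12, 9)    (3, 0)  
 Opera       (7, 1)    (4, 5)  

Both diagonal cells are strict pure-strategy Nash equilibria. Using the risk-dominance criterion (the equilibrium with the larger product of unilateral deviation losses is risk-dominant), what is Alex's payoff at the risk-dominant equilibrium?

12

At both Football: Alex loses 12 − 7 = 5 by deviating; Blair loses 9 − 0 = 9. Product = 5·9 = 45.
At both Opera: Alex loses 4 − 3 = 1 by deviating; Blair loses 5 − 1 = 4. Product = 1·4 = 4.
45 > 4, so both Football is risk-dominant. Alex's payoff there is 12.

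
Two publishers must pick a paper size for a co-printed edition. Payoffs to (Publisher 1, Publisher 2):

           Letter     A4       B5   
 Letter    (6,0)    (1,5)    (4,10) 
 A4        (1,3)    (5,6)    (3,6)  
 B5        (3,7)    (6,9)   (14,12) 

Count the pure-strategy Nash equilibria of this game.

Both B5: Publisher 1 gets 14 (best alternative 4); Publisher 2 gets 12 (best alternative 9). Neither deviates — NE.
Both Letter is not a NE: Publisher 2 would switch to B5 (10 > 0).
No other cell survives both best-response checks, so there is 1 pure NE.

1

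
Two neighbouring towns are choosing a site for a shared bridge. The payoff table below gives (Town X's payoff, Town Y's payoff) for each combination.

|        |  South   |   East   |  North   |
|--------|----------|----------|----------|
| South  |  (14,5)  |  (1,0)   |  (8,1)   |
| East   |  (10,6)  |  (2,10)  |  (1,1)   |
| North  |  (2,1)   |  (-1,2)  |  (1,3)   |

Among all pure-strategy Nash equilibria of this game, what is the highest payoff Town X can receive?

Both South is a pure NE (Town X: 14 ≥ 10; Town Y: 5 ≥ 1). Town X gets 14.
Both East is a pure NE (Town X: 2 ≥ 1; Town Y: 10 ≥ 6). Town X gets 2.
Every other cell has a profitable deviation for at least one player. Highest of {14, 2} is 14.

14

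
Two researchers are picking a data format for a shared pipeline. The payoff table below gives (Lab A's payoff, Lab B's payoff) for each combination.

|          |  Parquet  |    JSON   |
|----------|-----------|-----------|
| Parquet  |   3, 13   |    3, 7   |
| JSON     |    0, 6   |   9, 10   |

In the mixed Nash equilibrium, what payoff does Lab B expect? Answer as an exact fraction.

Lab A mixes with probability p on Parquet, chosen so Lab B is indifferent: 13p + 6(1−p) = 7p + 10(1−p) gives p = 2/5.
Lab B's expected payoff is 13·2/5 + 6·3/5 = 44/5.

44/5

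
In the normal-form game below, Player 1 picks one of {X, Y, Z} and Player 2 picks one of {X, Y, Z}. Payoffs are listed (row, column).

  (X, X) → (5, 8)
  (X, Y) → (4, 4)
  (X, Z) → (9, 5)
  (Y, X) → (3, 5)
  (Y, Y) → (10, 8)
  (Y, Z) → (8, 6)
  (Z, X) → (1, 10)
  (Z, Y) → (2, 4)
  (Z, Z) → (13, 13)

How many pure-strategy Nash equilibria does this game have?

3

Both X: Player 1 gets 5 (best alternative 3); Player 2 gets 8 (best alternative 5). Neither deviates — NE.
Both Y: Player 1 gets 10 (best alternative 4); Player 2 gets 8 (best alternative 6). Neither deviates — NE.
Both Z: Player 1 gets 13 (best alternative 9); Player 2 gets 13 (best alternative 10). Neither deviates — NE.
(Z, Y) is not a NE: Player 1 would switch to Y (10 > 2).
No other cell survives both best-response checks, so there are 3 pure NE.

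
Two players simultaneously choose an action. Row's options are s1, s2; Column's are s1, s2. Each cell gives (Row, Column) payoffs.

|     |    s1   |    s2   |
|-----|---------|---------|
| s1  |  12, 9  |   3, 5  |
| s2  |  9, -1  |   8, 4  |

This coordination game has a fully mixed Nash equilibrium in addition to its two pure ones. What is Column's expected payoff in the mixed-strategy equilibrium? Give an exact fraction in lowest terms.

41/9

Row mixes with probability p on s1, chosen so Column is indifferent: 9p + (-1)(1−p) = 5p + 4(1−p) gives p = 5/9.
Column's expected payoff is 9·5/9 + (-1)·4/9 = 41/9.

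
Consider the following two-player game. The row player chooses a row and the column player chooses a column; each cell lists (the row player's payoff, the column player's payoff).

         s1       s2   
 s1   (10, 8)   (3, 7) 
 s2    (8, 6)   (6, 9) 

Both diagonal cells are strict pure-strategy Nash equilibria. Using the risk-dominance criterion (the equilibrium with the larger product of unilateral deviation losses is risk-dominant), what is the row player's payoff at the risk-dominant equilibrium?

At both s1: the row player loses 10 − 8 = 2 by deviating; the column player loses 8 − 7 = 1. Product = 2·1 = 2.
At both s2: the row player loses 6 − 3 = 3 by deviating; the column player loses 9 − 6 = 3. Product = 3·3 = 9.
9 > 2, so both s2 is risk-dominant. The row player's payoff there is 6.

6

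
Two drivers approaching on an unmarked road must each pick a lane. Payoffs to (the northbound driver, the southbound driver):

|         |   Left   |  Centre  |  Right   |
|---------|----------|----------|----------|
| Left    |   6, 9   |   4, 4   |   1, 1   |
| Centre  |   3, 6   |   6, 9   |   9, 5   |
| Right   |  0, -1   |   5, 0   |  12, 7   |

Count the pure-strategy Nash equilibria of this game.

3

Both Left: the northbound driver gets 6 (best alternative 3); the southbound driver gets 9 (best alternative 4). Neither deviates — NE.
Both Centre: the northbound driver gets 6 (best alternative 5); the southbound driver gets 9 (best alternative 6). Neither deviates — NE.
Both Right: the northbound driver gets 12 (best alternative 9); the southbound driver gets 7 (best alternative 0). Neither deviates — NE.
(Left, Centre) is not a NE: the northbound driver would switch to Centre (6 > 4).
No other cell survives both best-response checks, so there are 3 pure NE.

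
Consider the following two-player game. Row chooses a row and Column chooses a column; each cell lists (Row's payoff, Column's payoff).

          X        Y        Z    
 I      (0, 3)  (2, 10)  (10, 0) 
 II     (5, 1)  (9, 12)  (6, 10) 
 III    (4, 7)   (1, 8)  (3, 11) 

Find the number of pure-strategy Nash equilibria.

(II, Y): Row gets 9 (best alternative 2); Column gets 12 (best alternative 10). Neither deviates — NE.
(III, Z) is not a NE: Row would switch to I (10 > 3).
No other cell survives both best-response checks, so there is 1 pure NE.

1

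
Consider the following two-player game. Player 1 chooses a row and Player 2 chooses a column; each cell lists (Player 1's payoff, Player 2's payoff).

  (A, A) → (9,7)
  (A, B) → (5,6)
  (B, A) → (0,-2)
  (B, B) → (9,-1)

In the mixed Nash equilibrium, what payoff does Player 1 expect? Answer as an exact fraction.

81/13

Player 2 mixes with probability q on A, chosen so Player 1 is indifferent: 9q + 5(1−q) = 0q + 9(1−q) gives q = 4/13.
Player 1's expected payoff (from either row, since indifferent) is 9·4/13 + 5·9/13 = 81/13.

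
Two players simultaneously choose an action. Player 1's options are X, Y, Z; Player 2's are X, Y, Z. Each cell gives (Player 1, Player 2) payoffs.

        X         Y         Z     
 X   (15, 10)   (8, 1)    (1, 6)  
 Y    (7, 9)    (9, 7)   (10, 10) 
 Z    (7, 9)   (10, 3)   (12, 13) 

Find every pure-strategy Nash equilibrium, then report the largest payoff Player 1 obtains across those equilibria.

Both X is a pure NE (Player 1: 15 ≥ 7; Player 2: 10 ≥ 6). Player 1 gets 15.
Both Z is a pure NE (Player 1: 12 ≥ 10; Player 2: 13 ≥ 9). Player 1 gets 12.
Every other cell has a profitable deviation for at least one player. Highest of {15, 12} is 15.

15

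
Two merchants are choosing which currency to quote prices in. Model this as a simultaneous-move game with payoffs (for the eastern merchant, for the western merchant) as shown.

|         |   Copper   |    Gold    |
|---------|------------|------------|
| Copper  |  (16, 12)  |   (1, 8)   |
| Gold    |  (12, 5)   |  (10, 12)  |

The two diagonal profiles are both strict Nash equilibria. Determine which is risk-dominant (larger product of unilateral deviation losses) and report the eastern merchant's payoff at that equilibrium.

At both Copper: the eastern merchant loses 16 − 12 = 4 by deviating; the western merchant loses 12 − 8 = 4. Product = 4·4 = 16.
At both Gold: the eastern merchant loses 10 − 1 = 9 by deviating; the western merchant loses 12 − 5 = 7. Product = 9·7 = 63.
63 > 16, so both Gold is risk-dominant. The eastern merchant's payoff there is 10.

10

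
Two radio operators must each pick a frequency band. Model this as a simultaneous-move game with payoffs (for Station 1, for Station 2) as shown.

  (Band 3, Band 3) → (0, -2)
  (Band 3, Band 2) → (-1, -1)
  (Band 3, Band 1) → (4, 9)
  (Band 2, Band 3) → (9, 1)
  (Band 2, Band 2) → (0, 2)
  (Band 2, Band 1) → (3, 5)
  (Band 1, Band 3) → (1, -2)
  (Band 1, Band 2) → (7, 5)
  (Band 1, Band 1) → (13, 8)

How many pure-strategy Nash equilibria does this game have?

1

Both Band 1: Station 1 gets 13 (best alternative 4); Station 2 gets 8 (best alternative 5). Neither deviates — NE.
Both Band 3 is not a NE: Station 1 would switch to Band 2 (9 > 0).
No other cell survives both best-response checks, so there is 1 pure NE.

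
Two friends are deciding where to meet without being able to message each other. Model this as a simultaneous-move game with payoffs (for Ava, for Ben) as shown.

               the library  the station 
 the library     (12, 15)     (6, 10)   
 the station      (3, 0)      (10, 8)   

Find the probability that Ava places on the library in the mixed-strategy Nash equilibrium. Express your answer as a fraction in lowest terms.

Ava's mix p on the library must make Ben indifferent between the library and the station.
Ben's payoff from the library: 15p + 0(1−p). From the station: 10p + 8(1−p).
Set equal: 5p = 8(1−p) → p = 8/13.

8/13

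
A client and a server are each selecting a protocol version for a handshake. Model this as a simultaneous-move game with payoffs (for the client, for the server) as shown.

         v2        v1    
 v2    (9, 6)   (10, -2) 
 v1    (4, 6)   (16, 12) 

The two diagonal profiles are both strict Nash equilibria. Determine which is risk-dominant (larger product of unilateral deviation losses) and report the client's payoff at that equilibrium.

9

At both v2: the client loses 9 − 4 = 5 by deviating; the server loses 6 − (-2) = 8. Product = 5·8 = 40.
At both v1: the client loses 16 − 10 = 6 by deviating; the server loses 12 − 6 = 6. Product = 6·6 = 36.
40 > 36, so both v2 is risk-dominant. The client's payoff there is 9.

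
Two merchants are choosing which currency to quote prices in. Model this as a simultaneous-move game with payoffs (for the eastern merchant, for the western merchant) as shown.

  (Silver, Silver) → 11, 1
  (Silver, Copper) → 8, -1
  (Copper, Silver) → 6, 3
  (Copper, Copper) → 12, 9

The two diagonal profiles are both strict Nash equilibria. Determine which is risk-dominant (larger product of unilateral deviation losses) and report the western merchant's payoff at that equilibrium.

At both Silver: the eastern merchant loses 11 − 6 = 5 by deviating; the western merchant loses 1 − (-1) = 2. Product = 5·2 = 10.
At both Copper: the eastern merchant loses 12 − 8 = 4 by deviating; the western merchant loses 9 − 3 = 6. Product = 4·6 = 24.
24 > 10, so both Copper is risk-dominant. The western merchant's payoff there is 9.

9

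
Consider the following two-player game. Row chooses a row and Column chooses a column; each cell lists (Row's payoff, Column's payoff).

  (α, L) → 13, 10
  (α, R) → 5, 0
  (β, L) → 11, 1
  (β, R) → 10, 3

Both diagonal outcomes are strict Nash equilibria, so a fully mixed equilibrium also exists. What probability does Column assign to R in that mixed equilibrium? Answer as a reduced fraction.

2/7

Column's mix q on L must make Row indifferent between α and β.
Row's payoff from α: 13q + 5(1−q). From β: 11q + 10(1−q).
Set equal: 2q = 5(1−q) → q = 5/7.
Probability on R is 1 − 5/7 = 2/7.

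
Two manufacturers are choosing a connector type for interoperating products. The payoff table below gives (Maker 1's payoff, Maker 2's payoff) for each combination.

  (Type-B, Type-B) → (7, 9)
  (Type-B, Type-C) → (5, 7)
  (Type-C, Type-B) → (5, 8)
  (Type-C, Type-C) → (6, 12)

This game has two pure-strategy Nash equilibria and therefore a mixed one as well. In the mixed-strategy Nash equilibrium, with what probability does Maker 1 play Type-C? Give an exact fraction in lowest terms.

1/3

Maker 1's mix p on Type-B must make Maker 2 indifferent between Type-B and Type-C.
Maker 2's payoff from Type-B: 9p + 8(1−p). From Type-C: 7p + 12(1−p).
Set equal: 2p = 4(1−p) → p = 4/6 = 2/3.
Probability on Type-C is 1 − 2/3 = 1/3.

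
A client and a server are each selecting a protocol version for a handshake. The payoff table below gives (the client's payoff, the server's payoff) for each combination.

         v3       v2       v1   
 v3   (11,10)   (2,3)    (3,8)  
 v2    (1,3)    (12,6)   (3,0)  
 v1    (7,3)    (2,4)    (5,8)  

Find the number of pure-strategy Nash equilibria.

3

Both v3: the client gets 11 (best alternative 7); the server gets 10 (best alternative 8). Neither deviates — NE.
Both v2: the client gets 12 (best alternative 2); the server gets 6 (best alternative 3). Neither deviates — NE.
Both v1: the client gets 5 (best alternative 3); the server gets 8 (best alternative 4). Neither deviates — NE.
(v3, v2) is not a NE: the client would switch to v2 (12 > 2).
No other cell survives both best-response checks, so there are 3 pure NE.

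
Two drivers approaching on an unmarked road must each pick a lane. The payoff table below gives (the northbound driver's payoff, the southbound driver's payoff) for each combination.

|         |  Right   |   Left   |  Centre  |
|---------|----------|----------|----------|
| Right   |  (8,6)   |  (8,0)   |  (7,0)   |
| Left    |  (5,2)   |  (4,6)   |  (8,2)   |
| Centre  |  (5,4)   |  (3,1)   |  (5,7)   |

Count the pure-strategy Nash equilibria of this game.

Both Right: the northbound driver gets 8 (best alternative 5); the southbound driver gets 6 (best alternative 0). Neither deviates — NE.
Both Centre is not a NE: the northbound driver would switch to Left (8 > 5).
No other cell survives both best-response checks, so there is 1 pure NE.

1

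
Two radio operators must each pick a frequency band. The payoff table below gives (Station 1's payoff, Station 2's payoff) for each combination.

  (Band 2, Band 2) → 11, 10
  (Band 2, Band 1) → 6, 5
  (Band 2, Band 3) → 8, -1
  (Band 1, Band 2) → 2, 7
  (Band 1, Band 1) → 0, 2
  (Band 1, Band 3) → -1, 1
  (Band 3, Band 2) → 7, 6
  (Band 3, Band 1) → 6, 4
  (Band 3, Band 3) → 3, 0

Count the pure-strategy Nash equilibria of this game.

Both Band 2: Station 1 gets 11 (best alternative 7); Station 2 gets 10 (best alternative 5). Neither deviates — NE.
Both Band 1 is not a NE: Station 1 would switch to Band 2 (6 > 0).
No other cell survives both best-response checks, so there is 1 pure NE.

1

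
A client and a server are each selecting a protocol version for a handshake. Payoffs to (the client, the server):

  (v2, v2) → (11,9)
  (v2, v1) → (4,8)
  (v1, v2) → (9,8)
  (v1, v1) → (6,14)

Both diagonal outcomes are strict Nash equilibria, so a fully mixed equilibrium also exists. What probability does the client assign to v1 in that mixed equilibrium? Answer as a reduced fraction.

1/7

The client's mix p on v2 must make the server indifferent between v2 and v1.
The server's payoff from v2: 9p + 8(1−p). From v1: 8p + 14(1−p).
Set equal: 1p = 6(1−p) → p = 6/7.
Probability on v1 is 1 − 6/7 = 1/7.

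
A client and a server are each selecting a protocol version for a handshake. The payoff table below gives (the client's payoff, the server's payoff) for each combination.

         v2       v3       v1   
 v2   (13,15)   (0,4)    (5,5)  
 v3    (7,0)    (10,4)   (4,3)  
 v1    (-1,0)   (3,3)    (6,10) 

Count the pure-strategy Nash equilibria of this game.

Both v2: the client gets 13 (best alternative 7); the server gets 15 (best alternative 5). Neither deviates — NE.
Both v3: the client gets 10 (best alternative 3); the server gets 4 (best alternative 3). Neither deviates — NE.
Both v1: the client gets 6 (best alternative 5); the server gets 10 (best alternative 3). Neither deviates — NE.
(v1, v3) is not a NE: the client would switch to v3 (10 > 3).
No other cell survives both best-response checks, so there are 3 pure NE.

3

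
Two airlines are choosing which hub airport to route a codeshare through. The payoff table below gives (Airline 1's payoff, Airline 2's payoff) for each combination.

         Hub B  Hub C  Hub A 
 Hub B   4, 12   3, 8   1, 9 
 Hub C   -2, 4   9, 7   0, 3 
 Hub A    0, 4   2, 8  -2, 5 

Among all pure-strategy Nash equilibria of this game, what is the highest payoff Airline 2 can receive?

12

Both Hub B is a pure NE (Airline 1: 4 ≥ 0; Airline 2: 12 ≥ 9). Airline 2 gets 12.
Both Hub C is a pure NE (Airline 1: 9 ≥ 3; Airline 2: 7 ≥ 4). Airline 2 gets 7.
Every other cell has a profitable deviation for at least one player. Highest of {12, 7} is 12.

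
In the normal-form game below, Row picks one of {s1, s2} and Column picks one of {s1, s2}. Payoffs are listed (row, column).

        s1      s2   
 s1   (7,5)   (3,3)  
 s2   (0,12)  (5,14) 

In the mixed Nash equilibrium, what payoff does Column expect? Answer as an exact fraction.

17/2

Row mixes with probability p on s1, chosen so Column is indifferent: 5p + 12(1−p) = 3p + 14(1−p) gives p = 1/2.
Column's expected payoff is 5·1/2 + 12·1/2 = 17/2.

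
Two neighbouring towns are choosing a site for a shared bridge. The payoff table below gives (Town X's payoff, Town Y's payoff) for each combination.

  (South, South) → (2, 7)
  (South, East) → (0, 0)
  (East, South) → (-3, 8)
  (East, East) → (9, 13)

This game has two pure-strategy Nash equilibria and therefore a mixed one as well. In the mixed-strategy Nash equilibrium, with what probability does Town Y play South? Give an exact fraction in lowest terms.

Town Y's mix q on South must make Town X indifferent between South and East.
Town X's payoff from South: 2q + 0(1−q). From East: (-3)q + 9(1−q).
Set equal: 5q = 9(1−q) → q = 9/14.

9/14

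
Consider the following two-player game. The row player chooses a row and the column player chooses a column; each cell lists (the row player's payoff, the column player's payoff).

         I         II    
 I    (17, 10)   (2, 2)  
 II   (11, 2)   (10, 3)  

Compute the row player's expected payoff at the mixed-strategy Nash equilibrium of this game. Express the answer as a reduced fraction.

The column player mixes with probability q on I, chosen so the row player is indifferent: 17q + 2(1−q) = 11q + 10(1−q) gives q = 4/7.
The row player's expected payoff (from either row, since indifferent) is 17·4/7 + 2·3/7 = 74/7.

74/7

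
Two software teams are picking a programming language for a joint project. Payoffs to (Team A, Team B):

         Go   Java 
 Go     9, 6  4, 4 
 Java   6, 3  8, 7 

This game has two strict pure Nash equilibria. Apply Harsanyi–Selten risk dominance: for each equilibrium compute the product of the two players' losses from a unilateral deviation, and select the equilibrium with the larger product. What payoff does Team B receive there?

7

At both Go: Team A loses 9 − 6 = 3 by deviating; Team B loses 6 − 4 = 2. Product = 3·2 = 6.
At both Java: Team A loses 8 − 4 = 4 by deviating; Team B loses 7 − 3 = 4. Product = 4·4 = 16.
16 > 6, so both Java is risk-dominant. Team B's payoff there is 7.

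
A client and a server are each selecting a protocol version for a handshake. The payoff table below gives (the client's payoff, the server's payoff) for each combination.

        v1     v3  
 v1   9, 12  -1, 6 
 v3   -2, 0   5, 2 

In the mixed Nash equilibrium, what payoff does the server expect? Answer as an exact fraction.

3

The client mixes with probability p on v1, chosen so the server is indifferent: 12p + 0(1−p) = 6p + 2(1−p) gives p = 1/4.
The server's expected payoff is 12·1/4 + 0·3/4 = 3.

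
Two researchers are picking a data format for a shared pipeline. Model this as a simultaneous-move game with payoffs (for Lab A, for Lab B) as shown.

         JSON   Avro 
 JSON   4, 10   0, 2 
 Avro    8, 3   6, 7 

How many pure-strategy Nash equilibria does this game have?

1

Both Avro: Lab A gets 6 (best alternative 0); Lab B gets 7 (best alternative 3). Neither deviates — NE.
Both JSON is not a NE: Lab A would switch to Avro (8 > 4).
No other cell survives both best-response checks, so there is 1 pure NE.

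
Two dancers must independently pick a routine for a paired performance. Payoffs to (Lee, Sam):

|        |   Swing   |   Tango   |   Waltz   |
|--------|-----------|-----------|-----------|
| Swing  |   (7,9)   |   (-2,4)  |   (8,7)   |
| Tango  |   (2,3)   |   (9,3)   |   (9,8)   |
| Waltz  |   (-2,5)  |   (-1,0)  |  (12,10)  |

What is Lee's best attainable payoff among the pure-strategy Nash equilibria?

Both Swing is a pure NE (Lee: 7 ≥ 2; Sam: 9 ≥ 7). Lee gets 7.
Both Waltz is a pure NE (Lee: 12 ≥ 9; Sam: 10 ≥ 5). Lee gets 12.
Every other cell has a profitable deviation for at least one player. Highest of {7, 12} is 12.

12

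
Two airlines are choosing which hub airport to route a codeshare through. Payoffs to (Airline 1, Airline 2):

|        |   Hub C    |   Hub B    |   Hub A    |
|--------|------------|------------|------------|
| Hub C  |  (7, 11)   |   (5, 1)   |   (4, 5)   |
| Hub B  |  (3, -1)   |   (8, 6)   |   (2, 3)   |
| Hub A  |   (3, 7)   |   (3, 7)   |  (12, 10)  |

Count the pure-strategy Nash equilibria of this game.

Both Hub C: Airline 1 gets 7 (best alternative 3); Airline 2 gets 11 (best alternative 5). Neither deviates — NE.
Both Hub B: Airline 1 gets 8 (best alternative 5); Airline 2 gets 6 (best alternative 3). Neither deviates — NE.
Both Hub A: Airline 1 gets 12 (best alternative 4); Airline 2 gets 10 (best alternative 7). Neither deviates — NE.
(Hub A, Hub B) is not a NE: Airline 1 would switch to Hub B (8 > 3).
No other cell survives both best-response checks, so there are 3 pure NE.

3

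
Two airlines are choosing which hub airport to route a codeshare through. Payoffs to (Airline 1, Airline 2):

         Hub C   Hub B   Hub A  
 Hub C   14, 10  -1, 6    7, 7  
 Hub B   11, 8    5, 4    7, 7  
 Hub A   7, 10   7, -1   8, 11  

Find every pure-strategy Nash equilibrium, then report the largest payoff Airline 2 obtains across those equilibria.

Both Hub C is a pure NE (Airline 1: 14 ≥ 11; Airline 2: 10 ≥ 7). Airline 2 gets 10.
Both Hub A is a pure NE (Airline 1: 8 ≥ 7; Airline 2: 11 ≥ 10). Airline 2 gets 11.
Every other cell has a profitable deviation for at least one player. Highest of {10, 11} is 11.

11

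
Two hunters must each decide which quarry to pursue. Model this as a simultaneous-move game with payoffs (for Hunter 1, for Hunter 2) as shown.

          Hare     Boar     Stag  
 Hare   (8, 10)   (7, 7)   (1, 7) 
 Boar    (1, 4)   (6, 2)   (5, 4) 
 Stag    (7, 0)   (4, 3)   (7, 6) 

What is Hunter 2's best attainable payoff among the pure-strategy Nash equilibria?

10

Both Hare is a pure NE (Hunter 1: 8 ≥ 7; Hunter 2: 10 ≥ 7). Hunter 2 gets 10.
Both Stag is a pure NE (Hunter 1: 7 ≥ 5; Hunter 2: 6 ≥ 3). Hunter 2 gets 6.
Every other cell has a profitable deviation for at least one player. Highest of {10, 6} is 10.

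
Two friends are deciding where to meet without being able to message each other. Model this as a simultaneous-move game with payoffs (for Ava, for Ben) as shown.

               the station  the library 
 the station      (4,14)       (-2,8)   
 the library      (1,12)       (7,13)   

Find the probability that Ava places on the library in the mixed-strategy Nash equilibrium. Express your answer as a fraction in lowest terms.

6/7

Ava's mix p on the station must make Ben indifferent between the station and the library.
Ben's payoff from the station: 14p + 12(1−p). From the library: 8p + 13(1−p).
Set equal: 6p = 1(1−p) → p = 1/7.
Probability on the library is 1 − 1/7 = 6/7.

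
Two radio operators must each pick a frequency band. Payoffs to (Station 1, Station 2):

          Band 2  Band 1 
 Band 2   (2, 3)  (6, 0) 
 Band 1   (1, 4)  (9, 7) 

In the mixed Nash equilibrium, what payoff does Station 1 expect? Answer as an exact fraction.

Station 2 mixes with probability q on Band 2, chosen so Station 1 is indifferent: 2q + 6(1−q) = 1q + 9(1−q) gives q = 3/4.
Station 1's expected payoff (from either row, since indifferent) is 2·3/4 + 6·1/4 = 3.

3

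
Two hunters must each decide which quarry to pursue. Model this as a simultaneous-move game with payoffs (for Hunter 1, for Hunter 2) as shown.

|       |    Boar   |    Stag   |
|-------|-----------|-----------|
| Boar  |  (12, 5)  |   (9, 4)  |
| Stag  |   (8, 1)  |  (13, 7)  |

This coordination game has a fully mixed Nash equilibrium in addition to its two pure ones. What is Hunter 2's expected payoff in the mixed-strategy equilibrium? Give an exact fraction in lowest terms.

Hunter 1 mixes with probability p on Boar, chosen so Hunter 2 is indifferent: 5p + 1(1−p) = 4p + 7(1−p) gives p = 6/7.
Hunter 2's expected payoff is 5·6/7 + 1·1/7 = 31/7.

31/7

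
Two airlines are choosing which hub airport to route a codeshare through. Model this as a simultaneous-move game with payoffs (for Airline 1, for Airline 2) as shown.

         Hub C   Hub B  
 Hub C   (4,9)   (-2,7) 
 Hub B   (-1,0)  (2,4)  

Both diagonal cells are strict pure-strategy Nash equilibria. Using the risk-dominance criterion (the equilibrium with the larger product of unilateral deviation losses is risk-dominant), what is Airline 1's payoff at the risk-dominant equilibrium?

At both Hub C: Airline 1 loses 4 − (-1) = 5 by deviating; Airline 2 loses 9 − 7 = 2. Product = 5·2 = 10.
At both Hub B: Airline 1 loses 2 − (-2) = 4 by deviating; Airline 2 loses 4 − 0 = 4. Product = 4·4 = 16.
16 > 10, so both Hub B is risk-dominant. Airline 1's payoff there is 2.

2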